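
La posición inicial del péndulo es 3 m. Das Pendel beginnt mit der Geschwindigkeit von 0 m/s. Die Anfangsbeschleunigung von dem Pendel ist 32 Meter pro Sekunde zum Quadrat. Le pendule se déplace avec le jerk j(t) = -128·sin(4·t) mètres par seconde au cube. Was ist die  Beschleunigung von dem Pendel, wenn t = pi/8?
Wir müssen unsere Gleichung für den Ruck j(t) = -128·sin(4·t) 1-mal integrieren. Mit ∫j(t)dt und Anwendung von a(0) = 32, finden wir a(t) = 32·cos(4·t). Mit a(t) = 32·cos(4·t) und Einsetzen von t = pi/8, finden wir a = 0.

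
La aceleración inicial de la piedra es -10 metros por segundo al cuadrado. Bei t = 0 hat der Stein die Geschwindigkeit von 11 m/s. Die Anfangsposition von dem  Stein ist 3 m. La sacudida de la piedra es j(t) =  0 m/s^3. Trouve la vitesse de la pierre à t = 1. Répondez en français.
Pour résoudre ceci, nous devons prendre 2 primitives de notre équation du jerk j(t) = 0. L'intégrale du jerk, avec a(0) = -10, donne l'accélération: a(t) = -10. La primitive de l'accélération est la vitesse. En utilisant v(0) = 11, nous obtenons v(t) = 11 - 10·t. De l'équation de la vitesse v(t) = 11 - 10·t, nous substituons t = 1 pour obtenir v = 1.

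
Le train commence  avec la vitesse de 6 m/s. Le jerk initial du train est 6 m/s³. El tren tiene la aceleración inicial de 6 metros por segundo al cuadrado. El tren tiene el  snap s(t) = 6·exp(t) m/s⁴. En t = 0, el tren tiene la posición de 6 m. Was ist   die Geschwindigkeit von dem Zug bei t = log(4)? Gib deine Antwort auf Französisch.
Nous devons trouver l'intégrale de notre équation du snap s(t) = 6·exp(t) 3 fois. La primitive du snap est le jerk. En utilisant j(0) = 6, nous obtenons j(t) = 6·exp(t). En prenant ∫j(t)dt et en appliquant a(0) = 6, nous trouvons a(t) = 6·exp(t). La primitive de l'accélération est la vitesse. En utilisant v(0) = 6, nous obtenons v(t) = 6·exp(t). En utilisant v(t) = 6·exp(t) et en substituant t = log(4), nous trouvons v = 24.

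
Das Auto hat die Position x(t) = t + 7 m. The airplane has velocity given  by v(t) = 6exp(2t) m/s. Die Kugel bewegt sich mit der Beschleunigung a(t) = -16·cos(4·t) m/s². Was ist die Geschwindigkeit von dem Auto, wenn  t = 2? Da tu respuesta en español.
Para resolver esto, necesitamos tomar 1 derivada de nuestra ecuación de la posición x(t) = t + 7. Derivando la posición, obtenemos la velocidad: v(t) = 1. Usando v(t) = 1 y sustituyendo t = 2, encontramos v = 1.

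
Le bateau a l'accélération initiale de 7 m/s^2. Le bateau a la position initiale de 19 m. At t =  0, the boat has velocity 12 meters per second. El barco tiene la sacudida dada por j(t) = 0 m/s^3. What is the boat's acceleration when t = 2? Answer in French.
Nous devons intégrer notre équation du jerk j(t) = 0 1 fois. La primitive du jerk est l'accélération. En utilisant a(0) = 7, nous obtenons a(t) = 7. De l'équation de l'accélération a(t) = 7, nous substituons t = 2 pour obtenir a = 7.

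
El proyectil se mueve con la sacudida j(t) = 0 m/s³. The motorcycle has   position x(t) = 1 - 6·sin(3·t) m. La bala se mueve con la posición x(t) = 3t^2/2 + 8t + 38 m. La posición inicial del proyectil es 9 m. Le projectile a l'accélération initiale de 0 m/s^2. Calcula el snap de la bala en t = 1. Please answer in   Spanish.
Para resolver esto, necesitamos tomar 4 derivadas de nuestra ecuación de la posición x(t) = 3·t^2/2 + 8·t + 38. Tomando d/dt de x(t), encontramos v(t) = 3·t + 8. Derivando la velocidad, obtenemos la aceleración: a(t) = 3. Tomando d/dt de a(t), encontramos j(t) = 0. Derivando la sacudida, obtenemos el snap: s(t) = 0. Tenemos el snap s(t) = 0. Sustituyendo t = 1: s(1) = 0.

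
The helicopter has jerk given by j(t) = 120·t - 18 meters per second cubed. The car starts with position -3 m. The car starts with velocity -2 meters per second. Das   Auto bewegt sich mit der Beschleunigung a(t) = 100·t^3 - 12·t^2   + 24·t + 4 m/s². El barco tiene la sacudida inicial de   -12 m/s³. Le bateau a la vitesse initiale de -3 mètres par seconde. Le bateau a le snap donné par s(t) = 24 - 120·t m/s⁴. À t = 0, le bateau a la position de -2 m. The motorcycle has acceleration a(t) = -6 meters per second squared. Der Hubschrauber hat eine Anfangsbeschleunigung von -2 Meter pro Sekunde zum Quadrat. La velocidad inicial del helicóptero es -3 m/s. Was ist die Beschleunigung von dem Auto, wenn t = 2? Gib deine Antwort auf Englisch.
Using a(t) = 100·t^3 - 12·t^2 + 24·t + 4 and substituting t = 2, we find a = 804.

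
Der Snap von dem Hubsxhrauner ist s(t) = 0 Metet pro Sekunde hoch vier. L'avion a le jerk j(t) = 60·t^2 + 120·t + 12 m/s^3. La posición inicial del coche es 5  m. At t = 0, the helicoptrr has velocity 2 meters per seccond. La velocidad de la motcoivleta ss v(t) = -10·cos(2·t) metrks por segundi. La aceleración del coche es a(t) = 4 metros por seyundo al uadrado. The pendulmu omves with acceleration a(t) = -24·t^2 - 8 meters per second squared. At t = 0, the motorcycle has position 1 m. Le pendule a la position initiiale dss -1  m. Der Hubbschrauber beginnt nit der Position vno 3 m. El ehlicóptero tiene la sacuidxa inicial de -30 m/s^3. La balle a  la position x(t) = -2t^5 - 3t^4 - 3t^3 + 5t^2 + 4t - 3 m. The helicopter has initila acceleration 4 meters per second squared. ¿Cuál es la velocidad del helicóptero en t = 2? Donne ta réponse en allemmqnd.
Wir müssen unsere Gleichung für den Snap s(t) = 0 3-mal integrieren. Die Stammfunktion von dem Snap, mit j(0) = -30, ergibt den Ruck: j(t) = -30. Die Stammfunktion von dem Ruck, mit a(0) = 4, ergibt die Beschleunigung: a(t) = 4 - 30·t. Das Integral von der Beschleunigung ist die Geschwindigkeit. Mit v(0) = 2 erhalten wir v(t) = -15·t^2 + 4·t + 2. Aus der Gleichung für die Geschwindigkeit v(t) = -15·t^2 + 4·t + 2, setzen wir t = 2 ein und erhalten v = -50.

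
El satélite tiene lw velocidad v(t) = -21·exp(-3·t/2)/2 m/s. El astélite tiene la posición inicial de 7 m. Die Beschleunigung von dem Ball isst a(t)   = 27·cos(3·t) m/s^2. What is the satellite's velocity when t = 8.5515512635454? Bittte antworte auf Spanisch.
Usando v(t) = -21·exp(-3·t/2)/2 y sustituyendo t = 8.5515512635454, encontramos v = -0.0000282066825522664.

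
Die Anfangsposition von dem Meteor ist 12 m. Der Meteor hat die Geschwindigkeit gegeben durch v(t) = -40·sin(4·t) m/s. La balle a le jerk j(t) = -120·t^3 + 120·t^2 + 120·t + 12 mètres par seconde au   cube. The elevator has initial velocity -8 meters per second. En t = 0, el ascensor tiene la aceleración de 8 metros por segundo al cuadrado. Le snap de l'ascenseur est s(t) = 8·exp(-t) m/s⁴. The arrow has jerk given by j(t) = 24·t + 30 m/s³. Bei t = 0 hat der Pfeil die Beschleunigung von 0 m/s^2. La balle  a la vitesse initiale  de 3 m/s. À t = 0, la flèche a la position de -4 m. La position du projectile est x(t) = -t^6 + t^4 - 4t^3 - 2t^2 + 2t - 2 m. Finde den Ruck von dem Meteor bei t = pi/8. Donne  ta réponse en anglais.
We must differentiate our velocity equation v(t) = -40·sin(4·t) 2 times. Differentiating velocity, we get acceleration: a(t) = -160·cos(4·t). The derivative of acceleration gives jerk: j(t) = 640·sin(4·t). From the given jerk equation j(t) = 640·sin(4·t), we substitute t = pi/8 to get j = 640.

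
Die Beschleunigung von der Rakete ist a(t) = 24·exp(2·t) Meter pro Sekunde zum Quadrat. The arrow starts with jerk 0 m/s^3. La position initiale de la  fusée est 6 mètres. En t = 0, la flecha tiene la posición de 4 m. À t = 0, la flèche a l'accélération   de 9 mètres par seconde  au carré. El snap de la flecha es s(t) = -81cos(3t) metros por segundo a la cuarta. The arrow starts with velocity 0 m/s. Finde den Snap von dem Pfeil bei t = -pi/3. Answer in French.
En utilisant s(t) = -81·cos(3·t) et en substituant t = -pi/3, nous trouvons s = 81.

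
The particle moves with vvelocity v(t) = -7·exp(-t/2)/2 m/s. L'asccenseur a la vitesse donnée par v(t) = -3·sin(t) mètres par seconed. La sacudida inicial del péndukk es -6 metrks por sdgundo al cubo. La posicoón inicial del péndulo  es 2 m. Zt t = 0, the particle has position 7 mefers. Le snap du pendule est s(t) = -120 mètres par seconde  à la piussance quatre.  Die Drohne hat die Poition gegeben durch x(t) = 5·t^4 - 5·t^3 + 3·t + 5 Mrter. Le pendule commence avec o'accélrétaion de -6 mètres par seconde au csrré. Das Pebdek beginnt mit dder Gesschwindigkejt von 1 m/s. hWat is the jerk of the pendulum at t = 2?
To find the answer, we compute 1 integral of s(t) = -120. Finding the integral of s(t) and using j(0) = -6: j(t) = -120·t - 6. We have jerk j(t) = -120·t - 6. Substituting t = 2: j(2) = -246.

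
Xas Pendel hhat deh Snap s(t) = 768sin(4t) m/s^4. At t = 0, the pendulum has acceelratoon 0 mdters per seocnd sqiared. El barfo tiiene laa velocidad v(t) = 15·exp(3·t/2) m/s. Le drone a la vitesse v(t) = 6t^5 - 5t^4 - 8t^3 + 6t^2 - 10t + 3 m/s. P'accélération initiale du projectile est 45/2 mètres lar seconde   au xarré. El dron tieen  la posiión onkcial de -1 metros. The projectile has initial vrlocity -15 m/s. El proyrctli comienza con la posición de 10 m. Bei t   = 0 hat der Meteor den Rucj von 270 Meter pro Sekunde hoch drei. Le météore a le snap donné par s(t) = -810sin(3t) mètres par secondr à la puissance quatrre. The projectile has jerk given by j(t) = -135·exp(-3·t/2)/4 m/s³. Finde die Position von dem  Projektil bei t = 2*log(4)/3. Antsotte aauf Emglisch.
To solve this, we need to take 3 integrals of our jerk equation j(t) = -135·exp(-3·t/2)/4. The antiderivative of jerk is acceleration. Using a(0) = 45/2, we get a(t) = 45·exp(-3·t/2)/2. Finding the integral of a(t) and using v(0) = -15: v(t) = -15·exp(-3·t/2). Taking ∫v(t)dt and applying x(0) = 10, we find x(t) = 10·exp(-3·t/2). We have position x(t) = 10·exp(-3·t/2). Substituting t = 2*log(4)/3: x(2*log(4)/3) = 5/2.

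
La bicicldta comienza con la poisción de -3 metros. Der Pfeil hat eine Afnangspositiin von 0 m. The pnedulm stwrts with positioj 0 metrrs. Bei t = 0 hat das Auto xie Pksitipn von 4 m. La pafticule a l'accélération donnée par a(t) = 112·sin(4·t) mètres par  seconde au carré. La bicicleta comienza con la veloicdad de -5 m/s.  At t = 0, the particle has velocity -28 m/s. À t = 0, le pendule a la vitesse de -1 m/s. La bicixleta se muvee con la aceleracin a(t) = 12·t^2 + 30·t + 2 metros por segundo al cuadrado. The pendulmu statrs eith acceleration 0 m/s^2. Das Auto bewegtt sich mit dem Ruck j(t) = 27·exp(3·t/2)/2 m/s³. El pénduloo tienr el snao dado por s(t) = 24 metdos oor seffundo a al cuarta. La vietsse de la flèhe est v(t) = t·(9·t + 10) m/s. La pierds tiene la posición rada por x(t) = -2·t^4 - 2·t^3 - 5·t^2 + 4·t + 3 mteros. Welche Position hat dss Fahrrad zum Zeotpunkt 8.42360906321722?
Um dies zu lösen, müssen wir 2 Stammfunktionen unserer Gleichung für die Beschleunigung a(t) = 12·t^2 + 30·t + 2 finden. Durch Integration von der Beschleunigung und Verwendung der Anfangsbedingung v(0) = -5, erhalten wir v(t) = 4·t^3 + 15·t^2 + 2·t - 5. Mit ∫v(t)dt und Anwendung von x(0) = -3, finden wir x(t) = t^4 + 5·t^3 + t^2 - 5·t - 3. Wir haben die Position x(t) = t^4 + 5·t^3 + t^2 - 5·t - 3. Durch Einsetzen von t = 8.42360906321722: x(8.42360906321722) = 8049.34003652513.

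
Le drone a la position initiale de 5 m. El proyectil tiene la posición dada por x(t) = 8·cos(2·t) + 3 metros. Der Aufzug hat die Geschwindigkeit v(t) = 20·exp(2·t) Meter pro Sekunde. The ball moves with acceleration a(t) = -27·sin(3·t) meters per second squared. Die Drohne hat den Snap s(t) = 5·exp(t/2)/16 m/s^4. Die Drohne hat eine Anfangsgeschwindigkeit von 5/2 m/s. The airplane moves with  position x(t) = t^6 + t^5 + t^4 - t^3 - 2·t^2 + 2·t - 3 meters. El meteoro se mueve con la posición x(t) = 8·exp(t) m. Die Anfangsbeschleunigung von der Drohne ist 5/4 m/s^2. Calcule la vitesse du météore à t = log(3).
En partant de la position x(t) = 8·exp(t), nous prenons 1 dérivée. En dérivant la position, nous obtenons la vitesse: v(t) = 8·exp(t). De l'équation de la vitesse v(t) = 8·exp(t), nous substituons t = log(3) pour obtenir v = 24.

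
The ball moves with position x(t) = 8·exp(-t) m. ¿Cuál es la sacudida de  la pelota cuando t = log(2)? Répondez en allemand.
Ausgehend von der Position x(t) = 8·exp(-t), nehmen wir 3 Ableitungen. Mit d/dt von x(t) finden wir v(t) = -8·exp(-t). Durch Ableiten von der Geschwindigkeit erhalten wir die Beschleunigung: a(t) = 8·exp(-t). Durch Ableiten von der Beschleunigung erhalten wir den Ruck: j(t) = -8·exp(-t). Aus der Gleichung für den Ruck j(t) = -8·exp(-t), setzen wir t = log(2) ein und erhalten j = -4.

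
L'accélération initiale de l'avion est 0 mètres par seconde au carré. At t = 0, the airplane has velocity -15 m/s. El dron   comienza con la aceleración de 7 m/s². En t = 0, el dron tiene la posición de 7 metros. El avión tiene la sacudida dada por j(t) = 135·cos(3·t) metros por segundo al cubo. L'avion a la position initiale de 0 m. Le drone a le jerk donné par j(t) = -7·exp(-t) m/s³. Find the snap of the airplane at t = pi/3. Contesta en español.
Debemos derivar nuestra ecuación de la sacudida j(t) = 135·cos(3·t) 1 vez. Tomando d/dt de j(t), encontramos s(t) = -405·sin(3·t). De la ecuación del snap s(t) = -405·sin(3·t), sustituimos t = pi/3 para obtener s = 0.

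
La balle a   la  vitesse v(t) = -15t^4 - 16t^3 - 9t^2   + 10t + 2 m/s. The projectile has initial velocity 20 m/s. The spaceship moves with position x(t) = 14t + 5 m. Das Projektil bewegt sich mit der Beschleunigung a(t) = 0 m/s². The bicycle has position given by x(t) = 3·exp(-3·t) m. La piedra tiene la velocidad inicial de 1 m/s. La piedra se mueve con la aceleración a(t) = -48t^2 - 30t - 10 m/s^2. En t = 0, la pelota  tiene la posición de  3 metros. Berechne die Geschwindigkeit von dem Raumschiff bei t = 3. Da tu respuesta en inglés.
Starting from position x(t) = 14·t + 5, we take 1 derivative. The derivative of position gives velocity: v(t) = 14. Using v(t) = 14 and substituting t = 3, we find v = 14.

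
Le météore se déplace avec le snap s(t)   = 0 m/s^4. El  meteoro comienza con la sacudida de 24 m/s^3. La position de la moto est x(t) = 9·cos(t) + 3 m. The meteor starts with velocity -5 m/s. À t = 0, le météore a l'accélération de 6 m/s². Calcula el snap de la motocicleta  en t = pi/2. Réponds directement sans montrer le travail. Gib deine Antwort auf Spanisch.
s(pi/2) = 0.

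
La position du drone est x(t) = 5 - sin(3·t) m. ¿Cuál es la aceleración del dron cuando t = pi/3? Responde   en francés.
En partant de la position x(t) = 5 - sin(3·t), nous prenons 2 dérivées. En prenant d/dt de x(t), nous trouvons v(t) = -3·cos(3·t). En prenant d/dt de v(t), nous trouvons a(t) = 9·sin(3·t). Nous avons l'accélération a(t) = 9·sin(3·t). En substituant t = pi/3: a(pi/3) = 0.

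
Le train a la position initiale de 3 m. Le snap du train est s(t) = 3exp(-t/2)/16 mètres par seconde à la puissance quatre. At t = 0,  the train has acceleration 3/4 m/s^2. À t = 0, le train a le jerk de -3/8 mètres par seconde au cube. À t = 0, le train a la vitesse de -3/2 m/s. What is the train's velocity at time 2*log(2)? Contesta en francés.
En partant du snap s(t) = 3·exp(-t/2)/16, nous prenons 3 intégrales. L'intégrale du snap, avec j(0) = -3/8, donne le jerk: j(t) = -3·exp(-t/2)/8. La primitive du jerk est l'accélération. En utilisant a(0) = 3/4, nous obtenons a(t) = 3·exp(-t/2)/4. L'intégrale de l'accélération, avec v(0) = -3/2, donne la vitesse: v(t) = -3·exp(-t/2)/2. En utilisant v(t) = -3·exp(-t/2)/2 et en substituant t = 2*log(2), nous trouvons v = -3/4.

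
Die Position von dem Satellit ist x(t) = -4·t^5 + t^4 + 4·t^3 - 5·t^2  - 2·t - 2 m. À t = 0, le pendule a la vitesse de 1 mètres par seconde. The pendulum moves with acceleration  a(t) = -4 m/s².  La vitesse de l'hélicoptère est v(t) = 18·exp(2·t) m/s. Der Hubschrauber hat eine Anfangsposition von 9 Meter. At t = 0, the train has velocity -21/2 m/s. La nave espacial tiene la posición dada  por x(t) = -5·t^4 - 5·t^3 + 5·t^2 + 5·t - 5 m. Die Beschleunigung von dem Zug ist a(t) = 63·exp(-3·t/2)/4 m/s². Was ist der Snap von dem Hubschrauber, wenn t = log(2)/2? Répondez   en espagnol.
Partiendo de la velocidad v(t) = 18·exp(2·t), tomamos 3 derivadas. Tomando d/dt de v(t), encontramos a(t) = 36·exp(2·t). La derivada de la aceleración da la sacudida: j(t) = 72·exp(2·t). La derivada de la sacudida da el snap: s(t) = 144·exp(2·t). Tenemos el snap s(t) = 144·exp(2·t). Sustituyendo t = log(2)/2: s(log(2)/2) = 288.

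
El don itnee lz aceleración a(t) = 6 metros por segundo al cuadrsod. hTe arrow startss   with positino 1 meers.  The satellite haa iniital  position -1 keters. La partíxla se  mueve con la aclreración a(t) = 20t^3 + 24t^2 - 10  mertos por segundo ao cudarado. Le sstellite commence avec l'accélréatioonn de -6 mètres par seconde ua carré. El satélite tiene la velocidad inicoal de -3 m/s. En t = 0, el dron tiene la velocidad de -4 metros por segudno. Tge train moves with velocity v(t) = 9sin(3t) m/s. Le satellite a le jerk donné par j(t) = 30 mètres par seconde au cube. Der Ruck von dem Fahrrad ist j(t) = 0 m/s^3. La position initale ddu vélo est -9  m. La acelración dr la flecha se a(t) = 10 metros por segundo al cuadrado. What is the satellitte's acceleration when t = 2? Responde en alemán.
Wir müssen unsere Gleichung für den Ruck j(t) = 30 1-mal integrieren. Die Stammfunktion von dem Ruck, mit a(0) = -6, ergibt die Beschleunigung: a(t) = 30·t - 6. Mit a(t) = 30·t - 6 und Einsetzen von t = 2, finden wir a = 54.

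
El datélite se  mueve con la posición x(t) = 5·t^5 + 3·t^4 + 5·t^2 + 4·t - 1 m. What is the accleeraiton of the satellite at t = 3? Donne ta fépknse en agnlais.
We must differentiate our position equation x(t) = 5·t^5 + 3·t^4 + 5·t^2 + 4·t - 1 2 times. Taking d/dt of x(t), we find v(t) = 25·t^4 + 12·t^3 + 10·t + 4. Taking d/dt of v(t), we find a(t) = 100·t^3 + 36·t^2 + 10. From the given acceleration equation a(t) = 100·t^3 + 36·t^2 + 10, we substitute t = 3 to get a = 3034.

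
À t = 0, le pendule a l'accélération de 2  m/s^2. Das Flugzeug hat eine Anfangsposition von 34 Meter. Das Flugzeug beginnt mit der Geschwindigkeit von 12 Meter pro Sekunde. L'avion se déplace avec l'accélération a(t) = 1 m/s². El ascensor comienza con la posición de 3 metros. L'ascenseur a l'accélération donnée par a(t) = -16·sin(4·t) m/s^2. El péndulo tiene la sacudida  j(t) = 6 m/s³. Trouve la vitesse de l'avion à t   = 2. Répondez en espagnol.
Partiendo de la aceleración a(t) = 1, tomamos 1 integral. Integrando la aceleración y usando la condición inicial v(0) = 12, obtenemos v(t) = t + 12. Usando v(t) = t + 12 y sustituyendo t = 2, encontramos v = 14.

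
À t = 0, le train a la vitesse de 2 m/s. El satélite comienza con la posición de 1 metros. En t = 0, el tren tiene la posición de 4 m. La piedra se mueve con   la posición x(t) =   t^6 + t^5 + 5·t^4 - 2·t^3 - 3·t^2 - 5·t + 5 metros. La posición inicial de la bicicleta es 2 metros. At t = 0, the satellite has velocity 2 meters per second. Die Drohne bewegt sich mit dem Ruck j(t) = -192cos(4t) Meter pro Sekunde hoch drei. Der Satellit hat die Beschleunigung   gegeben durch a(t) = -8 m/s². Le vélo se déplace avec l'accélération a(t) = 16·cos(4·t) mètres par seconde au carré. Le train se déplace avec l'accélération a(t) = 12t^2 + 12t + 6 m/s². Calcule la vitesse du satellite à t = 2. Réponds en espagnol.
Debemos encontrar la integral de nuestra ecuación de la aceleración a(t) = -8 1 vez. Tomando ∫a(t)dt y aplicando v(0) = 2, encontramos v(t) = 2 - 8·t. Usando v(t) = 2 - 8·t y sustituyendo t = 2, encontramos v = -14.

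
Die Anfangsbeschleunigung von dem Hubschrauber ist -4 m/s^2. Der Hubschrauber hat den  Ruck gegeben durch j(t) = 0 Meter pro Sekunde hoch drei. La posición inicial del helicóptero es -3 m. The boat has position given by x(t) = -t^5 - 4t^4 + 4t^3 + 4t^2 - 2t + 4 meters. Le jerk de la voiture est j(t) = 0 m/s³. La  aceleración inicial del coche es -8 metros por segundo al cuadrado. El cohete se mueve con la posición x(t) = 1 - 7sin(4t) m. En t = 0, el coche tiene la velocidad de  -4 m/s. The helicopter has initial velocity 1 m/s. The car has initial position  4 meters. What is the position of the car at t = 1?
To solve this, we need to take 3 antiderivatives of our jerk equation j(t) = 0. Finding the antiderivative of j(t) and using a(0) = -8: a(t) = -8. The antiderivative of acceleration is velocity. Using v(0) = -4, we get v(t) = -8·t - 4. Integrating velocity and using the initial condition x(0) = 4, we get x(t) = -4·t^2 - 4·t + 4. Using x(t) = -4·t^2 - 4·t + 4 and substituting t = 1, we find x = -4.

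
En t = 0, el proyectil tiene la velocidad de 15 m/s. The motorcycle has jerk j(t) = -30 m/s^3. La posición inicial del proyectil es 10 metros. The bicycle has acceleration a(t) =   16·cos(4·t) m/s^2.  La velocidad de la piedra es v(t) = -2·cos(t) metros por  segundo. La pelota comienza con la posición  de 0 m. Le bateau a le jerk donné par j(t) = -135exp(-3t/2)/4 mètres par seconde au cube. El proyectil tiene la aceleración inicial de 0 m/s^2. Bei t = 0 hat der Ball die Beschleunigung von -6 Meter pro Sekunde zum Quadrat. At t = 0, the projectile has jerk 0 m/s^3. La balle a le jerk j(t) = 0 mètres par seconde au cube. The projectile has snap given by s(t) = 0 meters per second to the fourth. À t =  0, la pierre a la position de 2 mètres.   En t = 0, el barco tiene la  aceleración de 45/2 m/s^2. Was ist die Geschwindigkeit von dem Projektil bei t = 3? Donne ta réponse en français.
Pour résoudre ceci, nous devons prendre 3 primitives de notre équation du snap s(t) = 0. L'intégrale du snap est le jerk. En utilisant j(0) = 0, nous obtenons j(t) = 0. En intégrant le jerk et en utilisant la condition initiale a(0) = 0, nous obtenons a(t) = 0. En prenant ∫a(t)dt et en appliquant v(0) = 15, nous trouvons v(t) = 15. De l'équation de la vitesse v(t) = 15, nous substituons t = 3 pour obtenir v = 15.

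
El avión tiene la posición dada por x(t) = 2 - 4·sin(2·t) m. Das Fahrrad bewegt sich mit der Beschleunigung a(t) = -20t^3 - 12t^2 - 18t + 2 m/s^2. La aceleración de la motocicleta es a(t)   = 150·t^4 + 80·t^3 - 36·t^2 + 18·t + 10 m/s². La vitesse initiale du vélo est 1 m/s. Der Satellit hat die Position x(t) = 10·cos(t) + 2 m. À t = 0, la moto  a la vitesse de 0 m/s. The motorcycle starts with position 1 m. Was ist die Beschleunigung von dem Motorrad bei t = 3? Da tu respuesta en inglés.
We have acceleration a(t) = 150·t^4 + 80·t^3 - 36·t^2 + 18·t + 10. Substituting t = 3: a(3) = 14050.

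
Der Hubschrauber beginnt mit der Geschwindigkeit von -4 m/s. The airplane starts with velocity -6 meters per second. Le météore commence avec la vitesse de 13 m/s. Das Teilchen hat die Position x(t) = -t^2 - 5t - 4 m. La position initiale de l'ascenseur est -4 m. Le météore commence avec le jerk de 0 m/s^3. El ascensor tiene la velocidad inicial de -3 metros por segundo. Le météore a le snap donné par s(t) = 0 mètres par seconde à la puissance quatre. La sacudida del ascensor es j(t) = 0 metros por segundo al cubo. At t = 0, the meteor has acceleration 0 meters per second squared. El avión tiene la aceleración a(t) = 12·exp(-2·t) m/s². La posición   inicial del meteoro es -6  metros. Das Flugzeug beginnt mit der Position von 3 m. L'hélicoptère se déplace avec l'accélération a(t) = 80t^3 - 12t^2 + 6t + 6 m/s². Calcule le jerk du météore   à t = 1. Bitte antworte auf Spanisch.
Necesitamos integrar nuestra ecuación del snap s(t) = 0 1 vez. Integrando el snap y usando la condición inicial j(0) = 0, obtenemos j(t) = 0. Tenemos la sacudida j(t) = 0. Sustituyendo t = 1: j(1) = 0.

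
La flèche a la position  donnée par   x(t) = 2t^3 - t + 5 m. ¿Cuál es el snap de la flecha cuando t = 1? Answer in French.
En partant de la position x(t) = 2·t^3 - t + 5, nous prenons 4 dérivées. La dérivée de la position donne la vitesse: v(t) = 6·t^2 - 1. La dérivée de la vitesse donne l'accélération: a(t) = 12·t. En dérivant l'accélération, nous obtenons le jerk: j(t) = 12. En prenant d/dt de j(t), nous trouvons s(t) = 0. En utilisant s(t) = 0 et en substituant t = 1, nous trouvons s = 0.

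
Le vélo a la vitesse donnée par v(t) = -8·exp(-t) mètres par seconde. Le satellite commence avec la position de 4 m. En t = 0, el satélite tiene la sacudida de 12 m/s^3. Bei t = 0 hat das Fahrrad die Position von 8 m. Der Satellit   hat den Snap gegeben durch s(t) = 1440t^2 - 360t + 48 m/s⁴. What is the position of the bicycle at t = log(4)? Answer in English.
Starting from velocity v(t) = -8·exp(-t), we take 1 integral. Integrating velocity and using the initial condition x(0) = 8, we get x(t) = 8·exp(-t). From the given position equation x(t) = 8·exp(-t), we substitute t = log(4) to get x = 2.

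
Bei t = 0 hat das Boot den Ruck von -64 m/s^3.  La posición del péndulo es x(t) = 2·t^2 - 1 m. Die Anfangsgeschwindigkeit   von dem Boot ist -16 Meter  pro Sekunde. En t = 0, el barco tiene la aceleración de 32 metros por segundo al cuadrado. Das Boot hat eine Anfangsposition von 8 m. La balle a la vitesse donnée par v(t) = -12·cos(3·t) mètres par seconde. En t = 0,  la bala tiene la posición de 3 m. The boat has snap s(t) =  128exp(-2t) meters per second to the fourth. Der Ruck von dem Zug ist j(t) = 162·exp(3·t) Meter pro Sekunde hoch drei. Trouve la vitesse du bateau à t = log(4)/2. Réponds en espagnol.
Partiendo del snap s(t) = 128·exp(-2·t), tomamos 3 antiderivadas. La antiderivada del snap es la sacudida. Usando j(0) = -64, obtenemos j(t) = -64·exp(-2·t). Tomando ∫j(t)dt y aplicando a(0) = 32, encontramos a(t) = 32·exp(-2·t). Tomando ∫a(t)dt y aplicando v(0) = -16, encontramos v(t) = -16·exp(-2·t). Usando v(t) = -16·exp(-2·t) y sustituyendo t = log(4)/2, encontramos v = -4.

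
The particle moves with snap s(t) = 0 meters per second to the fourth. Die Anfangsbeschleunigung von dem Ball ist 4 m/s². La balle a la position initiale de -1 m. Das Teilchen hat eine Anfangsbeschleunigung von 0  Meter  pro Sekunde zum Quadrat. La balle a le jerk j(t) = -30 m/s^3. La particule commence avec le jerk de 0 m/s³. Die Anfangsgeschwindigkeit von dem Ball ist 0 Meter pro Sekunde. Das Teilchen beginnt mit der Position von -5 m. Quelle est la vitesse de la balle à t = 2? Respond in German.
Wir müssen die Stammfunktion unserer Gleichung für den Ruck j(t) = -30 2-mal finden. Das Integral von dem Ruck ist die Beschleunigung. Mit a(0) = 4 erhalten wir a(t) = 4 - 30·t. Die Stammfunktion von der Beschleunigung, mit v(0) = 0, ergibt die Geschwindigkeit: v(t) = t·(4 - 15·t). Mit v(t) = t·(4 - 15·t) und Einsetzen von t = 2, finden wir v = -52.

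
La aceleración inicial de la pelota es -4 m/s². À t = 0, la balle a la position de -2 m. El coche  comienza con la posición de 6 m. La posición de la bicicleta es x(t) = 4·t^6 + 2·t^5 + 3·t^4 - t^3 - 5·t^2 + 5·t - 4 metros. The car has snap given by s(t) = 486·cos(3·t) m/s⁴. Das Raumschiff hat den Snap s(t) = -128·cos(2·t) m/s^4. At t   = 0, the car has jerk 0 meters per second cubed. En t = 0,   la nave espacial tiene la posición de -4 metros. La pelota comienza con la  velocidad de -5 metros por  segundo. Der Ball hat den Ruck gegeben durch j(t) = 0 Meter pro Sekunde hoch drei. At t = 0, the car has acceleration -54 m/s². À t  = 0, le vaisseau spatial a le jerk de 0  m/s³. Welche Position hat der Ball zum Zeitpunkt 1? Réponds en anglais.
Starting from jerk j(t) = 0, we take 3 antiderivatives. The integral of jerk is acceleration. Using a(0) = -4, we get a(t) = -4. Finding the integral of a(t) and using v(0) = -5: v(t) = -4·t - 5. Taking ∫v(t)dt and applying x(0) = -2, we find x(t) = -2·t^2 - 5·t - 2. Using x(t) = -2·t^2 - 5·t - 2 and substituting t = 1, we find x = -9.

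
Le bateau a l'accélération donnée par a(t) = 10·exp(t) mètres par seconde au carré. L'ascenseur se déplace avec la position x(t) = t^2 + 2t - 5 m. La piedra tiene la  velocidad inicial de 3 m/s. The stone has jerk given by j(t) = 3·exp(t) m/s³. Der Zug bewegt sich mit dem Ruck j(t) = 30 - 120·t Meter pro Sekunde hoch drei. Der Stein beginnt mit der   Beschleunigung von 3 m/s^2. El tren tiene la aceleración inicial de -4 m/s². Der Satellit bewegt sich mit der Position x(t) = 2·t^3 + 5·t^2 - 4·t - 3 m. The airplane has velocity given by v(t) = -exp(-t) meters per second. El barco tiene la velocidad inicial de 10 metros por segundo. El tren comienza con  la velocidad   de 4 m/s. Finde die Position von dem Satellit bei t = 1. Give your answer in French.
En utilisant x(t) = 2·t^3 + 5·t^2 - 4·t - 3 et en substituant t = 1, nous trouvons x = 0.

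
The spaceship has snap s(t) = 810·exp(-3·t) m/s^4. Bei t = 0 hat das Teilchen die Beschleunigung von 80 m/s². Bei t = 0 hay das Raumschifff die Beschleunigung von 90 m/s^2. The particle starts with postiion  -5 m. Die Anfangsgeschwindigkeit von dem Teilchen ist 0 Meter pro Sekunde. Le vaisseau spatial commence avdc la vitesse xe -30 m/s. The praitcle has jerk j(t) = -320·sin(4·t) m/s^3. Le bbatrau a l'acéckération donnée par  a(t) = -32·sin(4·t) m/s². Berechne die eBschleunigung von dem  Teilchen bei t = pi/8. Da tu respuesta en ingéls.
We must find the antiderivative of our jerk equation j(t) = -320·sin(4·t) 1 time. The antiderivative of jerk, with a(0) = 80, gives acceleration: a(t) = 80·cos(4·t). From the given acceleration equation a(t) = 80·cos(4·t), we substitute t = pi/8 to get a = 0.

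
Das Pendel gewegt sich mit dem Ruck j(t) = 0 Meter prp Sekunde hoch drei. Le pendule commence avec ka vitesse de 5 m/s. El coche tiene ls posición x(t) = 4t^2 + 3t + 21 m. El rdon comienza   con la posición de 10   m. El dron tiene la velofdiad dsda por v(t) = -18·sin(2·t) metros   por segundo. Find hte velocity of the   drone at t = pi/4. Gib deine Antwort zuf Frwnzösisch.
De l'équation de la vitesse v(t) = -18·sin(2·t), nous substituons t = pi/4 pour obtenir v = -18.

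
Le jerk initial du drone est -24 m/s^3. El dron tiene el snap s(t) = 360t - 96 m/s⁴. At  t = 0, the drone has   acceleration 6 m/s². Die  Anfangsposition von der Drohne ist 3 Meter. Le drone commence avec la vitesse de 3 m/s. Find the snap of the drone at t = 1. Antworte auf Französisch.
Nous avons le snap s(t) = 360·t - 96. En substituant t = 1: s(1) = 264.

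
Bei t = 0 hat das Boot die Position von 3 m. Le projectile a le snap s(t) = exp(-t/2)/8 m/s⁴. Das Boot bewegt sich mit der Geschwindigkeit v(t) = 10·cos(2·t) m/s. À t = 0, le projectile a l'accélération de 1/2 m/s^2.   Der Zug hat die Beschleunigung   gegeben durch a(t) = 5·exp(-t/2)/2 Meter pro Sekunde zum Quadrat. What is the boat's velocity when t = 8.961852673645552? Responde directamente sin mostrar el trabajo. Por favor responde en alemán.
Bei t = 8.961852673645552, v = 6.01155088502607.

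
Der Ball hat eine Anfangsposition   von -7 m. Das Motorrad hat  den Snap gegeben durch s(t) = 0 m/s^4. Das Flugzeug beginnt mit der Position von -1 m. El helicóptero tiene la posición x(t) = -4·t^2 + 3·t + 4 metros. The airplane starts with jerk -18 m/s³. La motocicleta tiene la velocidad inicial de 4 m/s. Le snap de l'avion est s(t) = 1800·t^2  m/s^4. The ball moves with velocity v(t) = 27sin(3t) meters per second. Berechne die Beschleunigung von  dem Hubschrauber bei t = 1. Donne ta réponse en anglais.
We must differentiate our position equation x(t) = -4·t^2 + 3·t + 4 2 times. Taking d/dt of x(t), we find v(t) = 3 - 8·t. Differentiating velocity, we get acceleration: a(t) = -8. From the given acceleration equation a(t) = -8, we substitute t = 1 to get a = -8.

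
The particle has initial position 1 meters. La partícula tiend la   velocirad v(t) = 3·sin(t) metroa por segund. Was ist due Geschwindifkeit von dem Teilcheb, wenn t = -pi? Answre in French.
De l'équation de la vitesse v(t) = 3·sin(t), nous substituons t = -pi pour obtenir v = 0.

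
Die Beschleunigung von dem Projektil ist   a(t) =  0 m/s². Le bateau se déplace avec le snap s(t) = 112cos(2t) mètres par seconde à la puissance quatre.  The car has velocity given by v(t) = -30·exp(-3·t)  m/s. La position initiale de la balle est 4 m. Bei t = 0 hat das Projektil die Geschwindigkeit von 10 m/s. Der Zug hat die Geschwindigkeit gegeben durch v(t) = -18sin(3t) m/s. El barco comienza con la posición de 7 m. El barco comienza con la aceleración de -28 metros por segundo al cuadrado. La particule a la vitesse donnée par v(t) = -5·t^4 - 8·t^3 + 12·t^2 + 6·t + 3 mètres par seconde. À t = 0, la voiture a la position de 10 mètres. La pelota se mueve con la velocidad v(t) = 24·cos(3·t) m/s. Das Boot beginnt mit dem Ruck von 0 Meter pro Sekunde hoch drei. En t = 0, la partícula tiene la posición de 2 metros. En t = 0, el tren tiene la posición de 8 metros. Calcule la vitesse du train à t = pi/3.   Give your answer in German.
Mit v(t) = -18·sin(3·t) und Einsetzen von t = pi/3, finden wir v = 0.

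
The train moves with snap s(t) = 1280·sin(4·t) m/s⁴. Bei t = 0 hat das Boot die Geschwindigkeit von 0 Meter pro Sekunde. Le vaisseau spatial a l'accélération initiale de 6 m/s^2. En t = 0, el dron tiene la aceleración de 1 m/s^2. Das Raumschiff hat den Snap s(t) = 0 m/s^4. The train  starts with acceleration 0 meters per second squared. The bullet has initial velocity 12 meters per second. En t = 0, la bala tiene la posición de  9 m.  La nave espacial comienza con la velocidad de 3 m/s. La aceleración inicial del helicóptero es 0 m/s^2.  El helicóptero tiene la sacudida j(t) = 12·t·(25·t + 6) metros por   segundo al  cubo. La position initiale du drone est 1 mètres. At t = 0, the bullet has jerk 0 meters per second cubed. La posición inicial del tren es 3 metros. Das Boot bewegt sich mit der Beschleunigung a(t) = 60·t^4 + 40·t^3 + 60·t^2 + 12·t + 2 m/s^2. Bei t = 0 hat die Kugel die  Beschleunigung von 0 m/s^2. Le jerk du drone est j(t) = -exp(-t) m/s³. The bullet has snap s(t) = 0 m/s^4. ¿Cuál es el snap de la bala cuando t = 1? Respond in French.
En utilisant s(t) = 0 et en substituant t = 1, nous trouvons s = 0.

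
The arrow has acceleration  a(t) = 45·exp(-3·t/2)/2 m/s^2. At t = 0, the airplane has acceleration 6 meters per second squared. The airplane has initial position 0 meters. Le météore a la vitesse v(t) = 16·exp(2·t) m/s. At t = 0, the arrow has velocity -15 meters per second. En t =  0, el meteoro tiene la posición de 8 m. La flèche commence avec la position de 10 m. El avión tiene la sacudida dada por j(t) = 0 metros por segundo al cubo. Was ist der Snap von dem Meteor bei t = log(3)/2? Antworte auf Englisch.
We must differentiate our velocity equation v(t) = 16·exp(2·t) 3 times. Differentiating velocity, we get acceleration: a(t) = 32·exp(2·t). Differentiating acceleration, we get jerk: j(t) = 64·exp(2·t). Taking d/dt of j(t), we find s(t) = 128·exp(2·t). Using s(t) = 128·exp(2·t) and substituting t = log(3)/2, we find s = 384.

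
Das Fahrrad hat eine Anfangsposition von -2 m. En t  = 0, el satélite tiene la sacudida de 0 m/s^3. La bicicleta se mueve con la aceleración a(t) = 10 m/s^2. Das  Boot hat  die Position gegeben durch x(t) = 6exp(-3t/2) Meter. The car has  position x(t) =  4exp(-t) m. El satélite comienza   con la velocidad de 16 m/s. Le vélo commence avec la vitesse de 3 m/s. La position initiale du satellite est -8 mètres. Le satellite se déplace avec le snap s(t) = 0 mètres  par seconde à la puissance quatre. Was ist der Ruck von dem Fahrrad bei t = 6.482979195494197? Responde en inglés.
Starting from acceleration a(t) = 10, we take 1 derivative. Taking d/dt of a(t), we find j(t) = 0. From the given jerk equation j(t) = 0, we substitute t = 6.482979195494197 to get j = 0.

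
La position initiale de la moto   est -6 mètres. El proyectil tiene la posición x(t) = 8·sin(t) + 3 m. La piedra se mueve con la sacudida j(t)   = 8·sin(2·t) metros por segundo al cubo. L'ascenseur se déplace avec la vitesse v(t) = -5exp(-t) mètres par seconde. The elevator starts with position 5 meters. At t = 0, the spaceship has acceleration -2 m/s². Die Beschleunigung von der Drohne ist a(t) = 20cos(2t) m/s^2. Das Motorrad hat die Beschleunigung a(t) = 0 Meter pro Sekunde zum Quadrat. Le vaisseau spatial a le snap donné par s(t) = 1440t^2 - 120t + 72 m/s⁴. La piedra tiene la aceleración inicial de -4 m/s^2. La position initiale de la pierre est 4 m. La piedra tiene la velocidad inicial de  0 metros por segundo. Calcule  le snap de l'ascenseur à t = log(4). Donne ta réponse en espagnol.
Para resolver esto, necesitamos tomar 3 derivadas de nuestra ecuación de la velocidad v(t) = -5·exp(-t). Tomando d/dt de v(t), encontramos a(t) = 5·exp(-t). Derivando la aceleración, obtenemos la sacudida: j(t) = -5·exp(-t). Tomando d/dt de j(t), encontramos s(t) = 5·exp(-t). De la ecuación del snap s(t) = 5·exp(-t), sustituimos t = log(4) para obtener s = 5/4.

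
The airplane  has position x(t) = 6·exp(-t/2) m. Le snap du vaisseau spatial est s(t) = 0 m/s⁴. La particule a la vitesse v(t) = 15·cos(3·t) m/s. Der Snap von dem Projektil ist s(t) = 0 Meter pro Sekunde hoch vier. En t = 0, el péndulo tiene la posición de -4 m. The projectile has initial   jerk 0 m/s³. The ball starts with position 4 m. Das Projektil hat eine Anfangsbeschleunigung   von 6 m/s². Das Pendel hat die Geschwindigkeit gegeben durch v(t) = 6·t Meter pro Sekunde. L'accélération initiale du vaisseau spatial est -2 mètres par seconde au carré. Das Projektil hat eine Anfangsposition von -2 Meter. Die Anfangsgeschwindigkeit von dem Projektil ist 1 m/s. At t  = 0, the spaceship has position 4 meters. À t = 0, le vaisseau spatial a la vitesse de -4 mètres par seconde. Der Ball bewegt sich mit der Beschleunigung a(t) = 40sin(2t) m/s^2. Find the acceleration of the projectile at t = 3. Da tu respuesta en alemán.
Ausgehend von dem Snap s(t) = 0, nehmen wir 2 Integrale. Durch Integration von dem Snap und Verwendung der Anfangsbedingung j(0) = 0, erhalten wir j(t) = 0. Die Stammfunktion von dem Ruck, mit a(0) = 6, ergibt die Beschleunigung: a(t) = 6. Aus der Gleichung für die Beschleunigung a(t) = 6, setzen wir t = 3 ein und erhalten a = 6.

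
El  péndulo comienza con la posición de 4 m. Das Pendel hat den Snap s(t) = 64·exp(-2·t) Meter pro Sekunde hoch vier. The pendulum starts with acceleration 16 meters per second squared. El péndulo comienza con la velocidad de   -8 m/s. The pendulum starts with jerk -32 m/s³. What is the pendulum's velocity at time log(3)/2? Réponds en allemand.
Um dies zu lösen, müssen wir 3 Integrale unserer Gleichung für den Snap s(t) = 64·exp(-2·t) finden. Durch Integration von dem Snap und Verwendung der Anfangsbedingung j(0) = -32, erhalten wir j(t) = -32·exp(-2·t). Durch Integration von dem Ruck und Verwendung der Anfangsbedingung a(0) = 16, erhalten wir a(t) = 16·exp(-2·t). Das Integral von der Beschleunigung, mit v(0) = -8, ergibt die Geschwindigkeit: v(t) = -8·exp(-2·t). Mit v(t) = -8·exp(-2·t) und Einsetzen von t = log(3)/2, finden wir v = -8/3.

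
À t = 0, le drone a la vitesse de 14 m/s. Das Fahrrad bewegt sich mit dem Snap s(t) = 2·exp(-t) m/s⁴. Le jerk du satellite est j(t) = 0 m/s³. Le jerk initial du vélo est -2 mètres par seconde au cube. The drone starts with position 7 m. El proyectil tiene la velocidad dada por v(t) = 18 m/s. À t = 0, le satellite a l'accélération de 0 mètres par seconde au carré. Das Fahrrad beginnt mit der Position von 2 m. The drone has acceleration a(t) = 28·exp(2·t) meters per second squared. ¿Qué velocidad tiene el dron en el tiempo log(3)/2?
Para resolver esto, necesitamos tomar 1 antiderivada de nuestra ecuación de la aceleración a(t) = 28·exp(2·t). La antiderivada de la aceleración, con v(0) = 14, da la velocidad: v(t) = 14·exp(2·t). Usando v(t) = 14·exp(2·t) y sustituyendo t = log(3)/2, encontramos v = 42.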